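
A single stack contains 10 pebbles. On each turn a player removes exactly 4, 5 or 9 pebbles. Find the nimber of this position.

2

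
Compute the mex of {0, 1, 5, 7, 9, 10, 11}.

The values 0, 1 are all present; 2 is the first non-negative integer missing from the set.

2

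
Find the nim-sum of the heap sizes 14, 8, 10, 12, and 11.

Nim-sum: 14 ^ 8 ^ 10 ^ 12 ^ 11 = 11.

11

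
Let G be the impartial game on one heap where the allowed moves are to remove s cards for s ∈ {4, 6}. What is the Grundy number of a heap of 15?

Compute g(0), g(1), … for moves {4, 6}:
k:     0  1  2  3  4  5  6  7  8  9 10 11 12 13 14 15
g(k):  0  0  0  0  1  1  1  1  2  2  0  0  0  0  1  1
So g(15) = 1.

1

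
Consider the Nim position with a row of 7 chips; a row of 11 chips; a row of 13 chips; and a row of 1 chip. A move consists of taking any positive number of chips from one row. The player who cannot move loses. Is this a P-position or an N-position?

Compute the nim-sum pairwise:
7 ^ 11 = 12
12 ^ 13 = 1
1 ^ 1 = 0
The nim-sum is 0, so this is a P-position: the player to move is in a losing position under optimal play.

P-position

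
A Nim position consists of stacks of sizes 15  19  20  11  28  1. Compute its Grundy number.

Compute the nim-sum pairwise:
15 ^ 19 = 28
28 ^ 20 = 8
8 ^ 11 = 3
3 ^ 28 = 31
31 ^ 1 = 30

30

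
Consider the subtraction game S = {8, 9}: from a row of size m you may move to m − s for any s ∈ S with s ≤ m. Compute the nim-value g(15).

Compute g(0), g(1), … for moves {8, 9}:
k:     0  1  2  3  4  5  6  7  8  9 10 11 12 13 14 15
g(k):  0  0  0  0  0  0  0  0  1  1  1  1  1  1  1  1
So g(15) = 1.

1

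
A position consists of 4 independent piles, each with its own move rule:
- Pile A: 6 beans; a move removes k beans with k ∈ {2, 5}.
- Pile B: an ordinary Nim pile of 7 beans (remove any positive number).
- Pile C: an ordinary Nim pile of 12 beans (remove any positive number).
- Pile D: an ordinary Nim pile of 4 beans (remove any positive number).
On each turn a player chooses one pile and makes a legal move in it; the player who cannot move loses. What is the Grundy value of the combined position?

Build the Grundy sequence for pile A with g(k) = mex{g(k−s) : s ∈ {2, 5}, s ≤ k}:
k:     0  1  2  3  4  5  6
g(k):  0  0  1  1  0  2  1
So g(6) = 1.
Pile B is a plain Nim pile of size 7, so its Grundy value is 7.
Pile C is a plain Nim pile of size 12, so its Grundy value is 12.
Pile D is a plain Nim pile of size 4, so its Grundy value is 4.
The value of a disjunctive sum is the nim-sum of the parts.
Combined value = 1 XOR 7 XOR 12 XOR 4 = 14.

14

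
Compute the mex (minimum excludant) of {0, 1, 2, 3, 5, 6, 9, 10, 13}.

4

The values 0, 1, 2, 3 are all present; 4 is the first non-negative integer missing from the set.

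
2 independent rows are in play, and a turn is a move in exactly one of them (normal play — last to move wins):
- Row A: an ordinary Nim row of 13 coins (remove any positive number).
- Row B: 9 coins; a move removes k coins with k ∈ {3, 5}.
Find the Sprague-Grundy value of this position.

Row A is a plain Nim row of size 13, so its Grundy value is 13.
Build the Grundy sequence for row B with g(k) = mex{g(k−s) : s ∈ {3, 5}, s ≤ k}:
k:     0  1  2  3  4  5  6  7  8  9
g(k):  0  0  0  1  1  1  2  2  0  0
So g(9) = 0.
The value of a disjunctive sum is the nim-sum of the parts.
Combined value = 13 XOR 0 = 13.

13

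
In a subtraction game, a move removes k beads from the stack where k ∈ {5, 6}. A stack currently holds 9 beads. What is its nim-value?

1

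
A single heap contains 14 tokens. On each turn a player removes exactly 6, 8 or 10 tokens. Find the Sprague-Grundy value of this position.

2

Compute g(0), g(1), … for moves {6, 8, 10}:
g(0) = mex{} = 0
g(1) = mex{} = 0
g(2) = mex{} = 0
g(3) = mex{} = 0
g(4) = mex{} = 0
g(5) = mex{} = 0
g(6) = mex{0} = 1
g(7) = mex{0} = 1
g(8) = mex{0} = 1
g(9) = mex{0} = 1
g(10) = mex{0} = 1
g(11) = mex{0} = 1
g(12) = mex{0,1} = 2
g(13) = mex{0,1} = 2
g(14) = mex{0,1} = 2
So g(14) = 2.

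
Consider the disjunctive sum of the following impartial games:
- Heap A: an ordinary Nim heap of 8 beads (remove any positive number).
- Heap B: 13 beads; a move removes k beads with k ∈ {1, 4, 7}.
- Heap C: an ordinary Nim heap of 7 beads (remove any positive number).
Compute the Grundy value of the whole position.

15

Heap A is a plain Nim heap of size 8, so its Grundy value is 8.
Build the Grundy sequence for heap B with g(k) = mex{g(k−s) : s ∈ {1, 4, 7}, s ≤ k}:
g(0) = mex{} = 0
g(1) = mex{0} = 1
g(2) = mex{1} = 0
g(3) = mex{0} = 1
g(4) = mex{0,1} = 2
g(5) = mex{1,2} = 0
g(6) = mex{0} = 1
g(7) = mex{0,1} = 2
g(8) = mex{1,2} = 0
g(9) = mex{0} = 1
g(10) = mex{1} = 0
g(11) = mex{0,2} = 1
g(12) = mex{0,1} = 2
g(13) = mex{1,2} = 0
So g(13) = 0.
Heap C is a plain Nim heap of size 7, so its Grundy value is 7.
The value of a disjunctive sum is the nim-sum of the parts.
Combined value = 8 ⊕ 0 ⊕ 7 = 15.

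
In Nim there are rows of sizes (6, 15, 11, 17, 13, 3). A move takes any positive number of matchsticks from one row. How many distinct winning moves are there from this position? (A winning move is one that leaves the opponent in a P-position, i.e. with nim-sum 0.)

1

Nim-sum: 6 ^ 15 ^ 11 ^ 17 ^ 13 ^ 3 = 29.
The overall nim-sum is X = 29. A row of size p has a winning move iff p XOR X < p (reduce it to p XOR X).
  6: 6 XOR 29 = 27 ≥ 6 — no move.
  15: 15 XOR 29 = 18 ≥ 15 — no move.
  11: 11 XOR 29 = 22 ≥ 11 — no move.
  17: 17 XOR 29 = 12 < 17 — winning move (to 12).
  13: 13 XOR 29 = 16 ≥ 13 — no move.
  3: 3 XOR 29 = 30 ≥ 3 — no move.
That gives 1 winning move.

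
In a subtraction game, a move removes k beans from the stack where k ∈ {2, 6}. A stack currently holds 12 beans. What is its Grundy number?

Grundy values for subtraction set {2, 6}:
g(0) = mex{} = 0
g(1) = mex{} = 0
g(2) = mex{0} = 1
g(3) = mex{0} = 1
g(4) = mex{1} = 0
g(5) = mex{1} = 0
g(6) = mex{0} = 1
g(7) = mex{0} = 1
g(8) = mex{1} = 0
g(9) = mex{1} = 0
g(10) = mex{0} = 1
g(11) = mex{0} = 1
g(12) = mex{1} = 0
So g(12) = 0.

0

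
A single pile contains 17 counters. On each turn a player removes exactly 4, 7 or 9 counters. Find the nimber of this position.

Build the Grundy sequence with g(k) = mex{g(k−s) : s ∈ {4, 7, 9}, s ≤ k}:
k:     0  1  2  3  4  5  6  7  8  9 10 11 12 13 14 15 16 17
g(k):  0  0  0  0  1  1  1  1  2  2  2  2  3  0  0  0  0  1
So g(17) = 1.

1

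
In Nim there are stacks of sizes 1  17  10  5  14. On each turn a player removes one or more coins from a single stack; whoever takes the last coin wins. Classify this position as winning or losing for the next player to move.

Winning position

Compute the nim-sum pairwise:
1 ⊕ 17 = 16
16 ⊕ 10 = 26
26 ⊕ 5 = 31
31 ⊕ 14 = 17
The nim-sum is 17 ≠ 0, so this is an N-position: the player to move can win.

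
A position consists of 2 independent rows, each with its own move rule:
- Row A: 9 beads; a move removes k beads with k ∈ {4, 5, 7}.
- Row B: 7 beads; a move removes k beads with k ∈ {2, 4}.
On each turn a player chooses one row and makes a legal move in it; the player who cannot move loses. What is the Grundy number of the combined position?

Grundy values for row A (subtraction set {4, 5, 7}):
k:     0  1  2  3  4  5  6  7  8  9
g(k):  0  0  0  0  1  1  1  1  2  2
So g(9) = 2.
Grundy values for row B (subtraction set {2, 4}):
g(0) = mex{} = 0
g(1) = mex{} = 0
g(2) = mex{0} = 1
g(3) = mex{0} = 1
g(4) = mex{0,1} = 2
g(5) = mex{0,1} = 2
g(6) = mex{1,2} = 0
g(7) = mex{1,2} = 0
So g(7) = 0.
The value of a disjunctive sum is the nim-sum of the parts.
Combined value = 2 XOR 0 = 2.

2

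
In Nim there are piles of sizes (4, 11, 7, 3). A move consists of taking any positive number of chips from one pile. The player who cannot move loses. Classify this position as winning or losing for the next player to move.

Nim-sum: 4 ⊕ 11 ⊕ 7 ⊕ 3 = 11.
The nim-sum is 11 ≠ 0, so this is an N-position: the player to move can win.

Winning position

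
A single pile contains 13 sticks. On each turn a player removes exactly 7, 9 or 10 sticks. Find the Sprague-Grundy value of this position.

1

Build the Grundy sequence with g(k) = mex{g(k−s) : s ∈ {7, 9, 10}, s ≤ k}:
g(0) = mex{} = 0
g(1) = mex{} = 0
g(2) = mex{} = 0
g(3) = mex{} = 0
g(4) = mex{} = 0
g(5) = mex{} = 0
g(6) = mex{} = 0
g(7) = mex{0} = 1
g(8) = mex{0} = 1
g(9) = mex{0} = 1
g(10) = mex{0} = 1
g(11) = mex{0} = 1
g(12) = mex{0} = 1
g(13) = mex{0} = 1
So g(13) = 1.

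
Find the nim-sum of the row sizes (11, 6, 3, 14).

0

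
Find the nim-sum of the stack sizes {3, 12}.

Write each in binary and XOR column by column:
  0011  (3)
  1100  (12)
  ----
  1111  (15)

15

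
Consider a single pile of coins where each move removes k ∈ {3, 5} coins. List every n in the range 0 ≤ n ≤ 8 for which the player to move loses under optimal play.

0, 1, 2, 8

Compute g(0), g(1), … for moves {3, 5}:
k:     0  1  2  3  4  5  6  7  8
g(k):  0  0  0  1  1  1  2  2  0
The P-positions (g = 0) in 0..8 are 0, 1, 2, 8.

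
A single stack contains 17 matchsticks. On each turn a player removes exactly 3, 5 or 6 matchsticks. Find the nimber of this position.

2

Grundy values for subtraction set {3, 5, 6}:
k:     0  1  2  3  4  5  6  7  8  9 10 11 12 13 14 15 16 17
g(k):  0  0  0  1  1  1  2  2  2  0  0  0  1  1  1  2  2  2
So g(17) = 2.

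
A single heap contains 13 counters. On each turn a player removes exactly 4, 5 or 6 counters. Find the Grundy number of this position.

0

Compute g(0), g(1), … for moves {4, 5, 6}:
k:     0  1  2  3  4  5  6  7  8  9 10 11 12 13
g(k):  0  0  0  0  1  1  1  1  2  2  0  0  0  0
So g(13) = 0.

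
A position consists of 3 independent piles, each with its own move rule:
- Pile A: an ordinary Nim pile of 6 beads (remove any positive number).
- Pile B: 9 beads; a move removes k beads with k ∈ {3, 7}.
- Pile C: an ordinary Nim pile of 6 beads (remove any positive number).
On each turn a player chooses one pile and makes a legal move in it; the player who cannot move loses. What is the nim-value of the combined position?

1

Pile A is a plain Nim pile of size 6, so its Grundy value is 6.
Grundy values for pile B (subtraction set {3, 7}):
k:     0  1  2  3  4  5  6  7  8  9
g(k):  0  0  0  1  1  1  0  2  2  1
So g(9) = 1.
Pile C is a plain Nim pile of size 6, so its Grundy value is 6.
By the Sprague-Grundy theorem, the Grundy value of a sum of independent games is the XOR of the component values.
Combined value = 6 XOR 1 XOR 6 = 1.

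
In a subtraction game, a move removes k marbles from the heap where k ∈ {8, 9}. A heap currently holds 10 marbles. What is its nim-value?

1

Compute g(0), g(1), … for moves {8, 9}:
g(0) = mex{} = 0
g(1) = mex{} = 0
g(2) = mex{} = 0
g(3) = mex{} = 0
g(4) = mex{} = 0
g(5) = mex{} = 0
g(6) = mex{} = 0
g(7) = mex{} = 0
g(8) = mex{0} = 1
g(9) = mex{0} = 1
g(10) = mex{0} = 1
So g(10) = 1.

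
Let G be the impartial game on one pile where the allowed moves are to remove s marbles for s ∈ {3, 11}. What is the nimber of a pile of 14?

0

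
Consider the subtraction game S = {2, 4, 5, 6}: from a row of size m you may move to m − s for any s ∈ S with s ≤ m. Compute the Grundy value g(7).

Compute g(0), g(1), … for moves {2, 4, 5, 6}:
g(0) = mex{} = 0
g(1) = mex{} = 0
g(2) = mex{0} = 1
g(3) = mex{0} = 1
g(4) = mex{0,1} = 2
g(5) = mex{0,1} = 2
g(6) = mex{0,1,2} = 3
g(7) = mex{0,1,2} = 3
So g(7) = 3.

3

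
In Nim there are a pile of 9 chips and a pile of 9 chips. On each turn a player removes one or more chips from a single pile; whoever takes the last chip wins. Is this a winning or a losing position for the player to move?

Nim-sum: 9 XOR 9 = 0.
The nim-sum is 0, so this is a P-position: the player to move is in a losing position under optimal play.

Losing position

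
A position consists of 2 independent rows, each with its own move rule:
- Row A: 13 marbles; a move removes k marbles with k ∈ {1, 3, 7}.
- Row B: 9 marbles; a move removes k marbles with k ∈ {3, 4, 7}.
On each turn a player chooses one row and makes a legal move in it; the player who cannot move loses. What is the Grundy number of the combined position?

2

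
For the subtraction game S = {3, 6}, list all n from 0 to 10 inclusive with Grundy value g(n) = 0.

0, 1, 2, 9, 10

Compute g(0), g(1), … for moves {3, 6}:
k:     0  1  2  3  4  5  6  7  8  9 10
g(k):  0  0  0  1  1  1  2  2  2  0  0
The P-positions (g = 0) in 0..10 are 0, 1, 2, 9, 10.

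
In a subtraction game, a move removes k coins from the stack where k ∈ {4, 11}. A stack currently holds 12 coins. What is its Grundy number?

1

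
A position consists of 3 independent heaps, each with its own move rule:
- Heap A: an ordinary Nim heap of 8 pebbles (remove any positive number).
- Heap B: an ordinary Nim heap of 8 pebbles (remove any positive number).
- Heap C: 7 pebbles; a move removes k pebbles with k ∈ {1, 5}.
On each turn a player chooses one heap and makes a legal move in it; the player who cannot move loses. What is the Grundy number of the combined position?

1

Heap A is a plain Nim heap of size 8, so its Grundy value is 8.
Heap B is a plain Nim heap of size 8, so its Grundy value is 8.
Grundy values for heap C (subtraction set {1, 5}):
k:     0  1  2  3  4  5  6  7
g(k):  0  1  0  1  0  1  0  1
So g(7) = 1.
The value of a disjunctive sum is the nim-sum of the parts.
Combined value = 8 XOR 8 XOR 1 = 1.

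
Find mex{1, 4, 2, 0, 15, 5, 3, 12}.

6

The values 0, 1, 2, 3, 4, 5 are all present; 6 is the first non-negative integer missing from the set.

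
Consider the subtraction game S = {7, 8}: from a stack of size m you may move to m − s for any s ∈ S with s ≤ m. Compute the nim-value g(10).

Compute g(0), g(1), … for moves {7, 8}:
k:     0  1  2  3  4  5  6  7  8  9 10
g(k):  0  0  0  0  0  0  0  1  1  1  1
So g(10) = 1.

1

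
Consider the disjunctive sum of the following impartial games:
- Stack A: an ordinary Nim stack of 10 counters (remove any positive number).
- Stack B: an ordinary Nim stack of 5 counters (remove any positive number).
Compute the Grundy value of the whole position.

15

Stack A is a plain Nim stack of size 10, so its Grundy value is 10.
Stack B is a plain Nim stack of size 5, so its Grundy value is 5.
By the Sprague-Grundy theorem, the Grundy value of a sum of independent games is the XOR of the component values.
Combined value = 10 XOR 5 = 15.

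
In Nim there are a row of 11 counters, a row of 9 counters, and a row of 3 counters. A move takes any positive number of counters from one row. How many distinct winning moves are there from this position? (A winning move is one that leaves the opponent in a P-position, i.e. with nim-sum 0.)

In binary:
  1011  (11)
  1001  (9)
  0011  (3)
  ----
  0001  (1)
The overall nim-sum is X = 1. A row of size p has a winning move iff p XOR X < p (reduce it to p XOR X).
  11: 11 XOR 1 = 10 < 11 — winning move (to 10).
  9: 9 XOR 1 = 8 < 9 — winning move (to 8).
  3: 3 XOR 1 = 2 < 3 — winning move (to 2).
That gives 3 winning moves.

3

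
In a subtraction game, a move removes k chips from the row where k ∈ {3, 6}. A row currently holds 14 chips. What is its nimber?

1

Build the Grundy sequence with g(k) = mex{g(k−s) : s ∈ {3, 6}, s ≤ k}:
k:     0  1  2  3  4  5  6  7  8  9 10 11 12 13 14
g(k):  0  0  0  1  1  1  2  2  2  0  0  0  1  1  1
So g(14) = 1.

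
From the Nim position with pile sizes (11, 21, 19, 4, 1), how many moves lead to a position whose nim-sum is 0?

1

In binary:
  01011  (11)
  10101  (21)
  10011  (19)
  00100  (4)
  00001  (1)
  -----
  01000  (8)
The overall nim-sum is X = 8. A pile of size p has a winning move iff p XOR X < p (reduce it to p XOR X).
  11: 11 XOR 8 = 3 < 11 — winning move (to 3).
  21: 21 XOR 8 = 29 ≥ 21 — no move.
  19: 19 XOR 8 = 27 ≥ 19 — no move.
  4: 4 XOR 8 = 12 ≥ 4 — no move.
  1: 1 XOR 8 = 9 ≥ 1 — no move.
That gives 1 winning move.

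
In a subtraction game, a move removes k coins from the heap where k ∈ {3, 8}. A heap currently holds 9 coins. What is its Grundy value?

1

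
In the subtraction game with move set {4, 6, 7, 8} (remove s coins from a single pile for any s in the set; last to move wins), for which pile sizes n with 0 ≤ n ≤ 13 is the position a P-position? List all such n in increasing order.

Grundy values for subtraction set {4, 6, 7, 8}:
g(0) = mex{} = 0
g(1) = mex{} = 0
g(2) = mex{} = 0
g(3) = mex{} = 0
g(4) = mex{0} = 1
g(5) = mex{0} = 1
g(6) = mex{0} = 1
g(7) = mex{0} = 1
g(8) = mex{0,1} = 2
g(9) = mex{0,1} = 2
g(10) = mex{0,1} = 2
g(11) = mex{0,1} = 2
g(12) = mex{1,2} = 0
g(13) = mex{1,2} = 0
The P-positions (g = 0) in 0..13 are 0, 1, 2, 3, 12, 13.

0, 1, 2, 3, 12, 13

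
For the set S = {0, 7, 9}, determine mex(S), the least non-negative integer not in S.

1

0 is in the set but 1 is not, so the mex is 1.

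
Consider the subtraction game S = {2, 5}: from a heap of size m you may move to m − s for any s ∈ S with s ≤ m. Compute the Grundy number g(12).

Grundy values for subtraction set {2, 5}:
k:     0  1  2  3  4  5  6  7  8  9 10 11 12
g(k):  0  0  1  1  0  2  1  0  0  1  1  0  2
So g(12) = 2.

2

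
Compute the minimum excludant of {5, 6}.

0

0 is not in the set, so the mex is 0.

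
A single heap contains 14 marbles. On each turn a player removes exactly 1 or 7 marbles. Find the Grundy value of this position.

0

Grundy values for subtraction set {1, 7}:
g(0) = mex{} = 0
g(1) = mex{0} = 1
g(2) = mex{1} = 0
g(3) = mex{0} = 1
g(4) = mex{1} = 0
g(5) = mex{0} = 1
g(6) = mex{1} = 0
g(7) = mex{0} = 1
g(8) = mex{1} = 0
g(9) = mex{0} = 1
g(10) = mex{1} = 0
g(11) = mex{0} = 1
g(12) = mex{1} = 0
g(13) = mex{0} = 1
g(14) = mex{1} = 0
So g(14) = 0.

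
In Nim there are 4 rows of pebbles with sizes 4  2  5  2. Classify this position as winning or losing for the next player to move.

Nim-sum: 4 ⊕ 2 ⊕ 5 ⊕ 2 = 1.
The nim-sum is 1 ≠ 0, so this is an N-position: the player to move can win.

Winning position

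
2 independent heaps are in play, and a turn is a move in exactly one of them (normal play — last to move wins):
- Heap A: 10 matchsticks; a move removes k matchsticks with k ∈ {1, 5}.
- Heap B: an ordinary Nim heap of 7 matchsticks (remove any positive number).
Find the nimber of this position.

Build the Grundy sequence for heap A with g(k) = mex{g(k−s) : s ∈ {1, 5}, s ≤ k}:
g(0) = mex{} = 0
g(1) = mex{0} = 1
g(2) = mex{1} = 0
g(3) = mex{0} = 1
g(4) = mex{1} = 0
g(5) = mex{0} = 1
g(6) = mex{1} = 0
g(7) = mex{0} = 1
g(8) = mex{1} = 0
g(9) = mex{0} = 1
g(10) = mex{1} = 0
So g(10) = 0.
Heap B is a plain Nim heap of size 7, so its Grundy value is 7.
By the Sprague-Grundy theorem, the Grundy value of a sum of independent games is the XOR of the component values.
Combined value = 0 XOR 7 = 7.

7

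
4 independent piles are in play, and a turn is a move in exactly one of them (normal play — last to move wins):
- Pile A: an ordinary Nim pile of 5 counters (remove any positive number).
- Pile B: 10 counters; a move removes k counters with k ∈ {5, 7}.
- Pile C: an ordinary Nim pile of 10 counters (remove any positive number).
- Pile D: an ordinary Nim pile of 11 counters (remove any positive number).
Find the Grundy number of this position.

6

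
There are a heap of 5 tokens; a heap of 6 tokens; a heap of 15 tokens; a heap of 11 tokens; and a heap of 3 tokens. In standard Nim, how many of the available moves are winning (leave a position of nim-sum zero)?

3

Compute the nim-sum pairwise:
5 XOR 6 = 3
3 XOR 15 = 12
12 XOR 11 = 7
7 XOR 3 = 4
The overall nim-sum is X = 4. A heap of size p has a winning move iff p XOR X < p (reduce it to p XOR X).
  5: 5 XOR 4 = 1 < 5 — winning move (to 1).
  6: 6 XOR 4 = 2 < 6 — winning move (to 2).
  15: 15 XOR 4 = 11 < 15 — winning move (to 11).
  11: 11 XOR 4 = 15 ≥ 11 — no move.
  3: 3 XOR 4 = 7 ≥ 3 — no move.
That gives 3 winning moves.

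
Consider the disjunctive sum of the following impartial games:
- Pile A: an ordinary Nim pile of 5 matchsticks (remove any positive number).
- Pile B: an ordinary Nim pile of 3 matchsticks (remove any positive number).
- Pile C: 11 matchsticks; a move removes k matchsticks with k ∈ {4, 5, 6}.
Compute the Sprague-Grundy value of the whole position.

6

Pile A is a plain Nim pile of size 5, so its Grundy value is 5.
Pile B is a plain Nim pile of size 3, so its Grundy value is 3.
Grundy values for pile C (subtraction set {4, 5, 6}):
k:     0  1  2  3  4  5  6  7  8  9 10 11
g(k):  0  0  0  0  1  1  1  1  2  2  0  0
So g(11) = 0.
By the Sprague-Grundy theorem, the Grundy value of a sum of independent games is the XOR of the component values.
Combined value = 5 ⊕ 3 ⊕ 0 = 6.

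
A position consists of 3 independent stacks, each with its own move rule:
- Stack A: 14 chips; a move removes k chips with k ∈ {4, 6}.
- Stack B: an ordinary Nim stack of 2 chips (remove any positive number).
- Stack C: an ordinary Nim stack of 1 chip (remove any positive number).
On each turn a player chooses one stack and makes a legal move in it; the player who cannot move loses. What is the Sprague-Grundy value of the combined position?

Build the Grundy sequence for stack A with g(k) = mex{g(k−s) : s ∈ {4, 6}, s ≤ k}:
k:     0  1  2  3  4  5  6  7  8  9 10 11 12 13 14
g(k):  0  0  0  0  1  1  1  1  2  2  0  0  0  0  1
So g(14) = 1.
Stack B is a plain Nim stack of size 2, so its Grundy value is 2.
Stack C is a plain Nim stack of size 1, so its Grundy value is 1.
By the Sprague-Grundy theorem, the Grundy value of a sum of independent games is the XOR of the component values.
Combined value = 1 ⊕ 2 ⊕ 1 = 2.

2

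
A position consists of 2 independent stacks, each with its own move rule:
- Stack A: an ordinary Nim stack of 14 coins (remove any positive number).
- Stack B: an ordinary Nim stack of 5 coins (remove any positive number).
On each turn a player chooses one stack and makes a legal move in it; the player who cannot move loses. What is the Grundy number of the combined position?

11

Stack A is a plain Nim stack of size 14, so its Grundy value is 14.
Stack B is a plain Nim stack of size 5, so its Grundy value is 5.
By the Sprague-Grundy theorem, the Grundy value of a sum of independent games is the XOR of the component values.
Combined value = 14 XOR 5 = 11.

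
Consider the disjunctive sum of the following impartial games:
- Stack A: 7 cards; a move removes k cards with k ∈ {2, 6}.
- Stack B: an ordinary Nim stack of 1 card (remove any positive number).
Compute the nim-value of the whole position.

0

For stack A, compute g(0), g(1), … with moves {2, 6}:
k:     0  1  2  3  4  5  6  7
g(k):  0  0  1  1  0  0  1  1
So g(7) = 1.
Stack B is a plain Nim stack of size 1, so its Grundy value is 1.
The value of a disjunctive sum is the nim-sum of the parts.
Combined value = 1 XOR 1 = 0.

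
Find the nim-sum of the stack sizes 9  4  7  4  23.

25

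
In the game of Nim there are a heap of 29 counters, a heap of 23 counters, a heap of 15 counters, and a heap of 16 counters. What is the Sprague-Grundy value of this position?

21

Nim-sum: 29 ⊕ 23 ⊕ 15 ⊕ 16 = 21.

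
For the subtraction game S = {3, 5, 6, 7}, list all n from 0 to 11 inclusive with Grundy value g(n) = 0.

0, 1, 2, 10, 11

Build the Grundy sequence with g(k) = mex{g(k−s) : s ∈ {3, 5, 6, 7}, s ≤ k}:
k:     0  1  2  3  4  5  6  7  8  9 10 11
g(k):  0  0  0  1  1  1  2  2  2  3  0  0
The P-positions (g = 0) in 0..11 are 0, 1, 2, 10, 11.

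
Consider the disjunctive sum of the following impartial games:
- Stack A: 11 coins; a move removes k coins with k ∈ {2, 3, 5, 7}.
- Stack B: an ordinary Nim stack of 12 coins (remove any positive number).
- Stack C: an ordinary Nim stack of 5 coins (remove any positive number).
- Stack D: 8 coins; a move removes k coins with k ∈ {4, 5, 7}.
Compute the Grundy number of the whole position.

10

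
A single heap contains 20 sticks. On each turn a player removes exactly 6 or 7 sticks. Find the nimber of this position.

Grundy values for subtraction set {6, 7}:
k:     0  1  2  3  4  5  6  7  8  9 10 11 12 13 14 15 16 17 18 19 20
g(k):  0  0  0  0  0  0  1  1  1  1  1  1  2  0  0  0  0  0  0  1  1
So g(20) = 1.

1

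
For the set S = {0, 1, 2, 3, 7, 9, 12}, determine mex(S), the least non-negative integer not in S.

4

The values 0, 1, 2, 3 are all present; 4 is the first non-negative integer missing from the set.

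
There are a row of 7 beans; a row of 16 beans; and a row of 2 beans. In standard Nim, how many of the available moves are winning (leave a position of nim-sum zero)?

Write each in binary and XOR column by column:
  00111  (7)
  10000  (16)
  00010  (2)
  -----
  10101  (21)
The overall nim-sum is X = 21. A row of size p has a winning move iff p XOR X < p (reduce it to p XOR X).
  7: 7 XOR 21 = 18 ≥ 7 — no move.
  16: 16 XOR 21 = 5 < 16 — winning move (to 5).
  2: 2 XOR 21 = 23 ≥ 2 — no move.
That gives 1 winning move.

1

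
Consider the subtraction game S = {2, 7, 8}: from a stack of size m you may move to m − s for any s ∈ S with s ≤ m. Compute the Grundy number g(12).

1

Build the Grundy sequence with g(k) = mex{g(k−s) : s ∈ {2, 7, 8}, s ≤ k}:
g(0) = mex{} = 0
g(1) = mex{} = 0
g(2) = mex{0} = 1
g(3) = mex{0} = 1
g(4) = mex{1} = 0
g(5) = mex{1} = 0
g(6) = mex{0} = 1
g(7) = mex{0} = 1
g(8) = mex{0,1} = 2
g(9) = mex{0,1} = 2
g(10) = mex{1,2} = 0
g(11) = mex{0,1,2} = 3
g(12) = mex{0} = 1
So g(12) = 1.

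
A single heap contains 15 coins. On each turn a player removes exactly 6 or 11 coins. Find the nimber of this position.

Build the Grundy sequence with g(k) = mex{g(k−s) : s ∈ {6, 11}, s ≤ k}:
k:     0  1  2  3  4  5  6  7  8  9 10 11 12 13 14 15
g(k):  0  0  0  0  0  0  1  1  1  1  1  1  2  2  2  2
So g(15) = 2.

2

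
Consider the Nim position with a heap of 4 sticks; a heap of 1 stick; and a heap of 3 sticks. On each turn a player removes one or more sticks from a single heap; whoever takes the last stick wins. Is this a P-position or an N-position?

N-position

Nim-sum: 4 ^ 1 ^ 3 = 6.
The nim-sum is 6 ≠ 0, so this is an N-position: the player to move can win.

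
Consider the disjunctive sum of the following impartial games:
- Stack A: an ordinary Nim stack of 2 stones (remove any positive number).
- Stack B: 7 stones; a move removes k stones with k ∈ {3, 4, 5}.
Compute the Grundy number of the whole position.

0

Stack A is a plain Nim stack of size 2, so its Grundy value is 2.
Grundy values for stack B (subtraction set {3, 4, 5}):
k:     0  1  2  3  4  5  6  7
g(k):  0  0  0  1  1  1  2  2
So g(7) = 2.
The value of a disjunctive sum is the nim-sum of the parts.
Combined value = 2 ⊕ 2 = 0.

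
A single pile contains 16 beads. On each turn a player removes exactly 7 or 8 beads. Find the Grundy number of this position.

Grundy values for subtraction set {7, 8}:
k:     0  1  2  3  4  5  6  7  8  9 10 11 12 13 14 15 16
g(k):  0  0  0  0  0  0  0  1  1  1  1  1  1  1  2  0  0
So g(16) = 0.

0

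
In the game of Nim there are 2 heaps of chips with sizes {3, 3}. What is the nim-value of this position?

0

Nim-sum: 3 ^ 3 = 0.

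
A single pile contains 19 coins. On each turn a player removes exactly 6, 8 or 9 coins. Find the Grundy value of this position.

Build the Grundy sequence with g(k) = mex{g(k−s) : s ∈ {6, 8, 9}, s ≤ k}:
k:     0  1  2  3  4  5  6  7  8  9 10 11 12 13 14 15 16 17 18 19
g(k):  0  0  0  0  0  0  1  1  1  1  1  1  2  2  2  0  0  0  0  0
So g(19) = 0.

0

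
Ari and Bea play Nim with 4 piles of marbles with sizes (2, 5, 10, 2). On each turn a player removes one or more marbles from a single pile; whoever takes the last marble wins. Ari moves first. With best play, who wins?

Ari wins

Nim-sum: 2 XOR 5 XOR 10 XOR 2 = 15.
The nim-sum is 15 ≠ 0, so this is an N-position: the player to move can win; Ari has a winning move.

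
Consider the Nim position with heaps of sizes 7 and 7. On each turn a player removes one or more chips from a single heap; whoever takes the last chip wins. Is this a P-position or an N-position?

P-position

Nim-sum: 7 ^ 7 = 0.
The nim-sum is 0, so this is a P-position: the player to move is in a losing position under optimal play.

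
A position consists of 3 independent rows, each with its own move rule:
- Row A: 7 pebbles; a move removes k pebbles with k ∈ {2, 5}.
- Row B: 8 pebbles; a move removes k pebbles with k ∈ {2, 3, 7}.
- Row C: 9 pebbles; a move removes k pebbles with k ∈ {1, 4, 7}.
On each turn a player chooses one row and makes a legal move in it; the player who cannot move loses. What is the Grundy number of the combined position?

0

Build the Grundy sequence for row A with g(k) = mex{g(k−s) : s ∈ {2, 5}, s ≤ k}:
k:     0  1  2  3  4  5  6  7
g(k):  0  0  1  1  0  2  1  0
So g(7) = 0.
For row B, compute g(0), g(1), … with moves {2, 3, 7}:
k:     0  1  2  3  4  5  6  7  8
g(k):  0  0  1  1  2  0  0  1  1
So g(8) = 1.
For row C, compute g(0), g(1), … with moves {1, 4, 7}:
g(0) = mex{} = 0
g(1) = mex{0} = 1
g(2) = mex{1} = 0
g(3) = mex{0} = 1
g(4) = mex{0,1} = 2
g(5) = mex{1,2} = 0
g(6) = mex{0} = 1
g(7) = mex{0,1} = 2
g(8) = mex{1,2} = 0
g(9) = mex{0} = 1
So g(9) = 1.
By the Sprague-Grundy theorem, the Grundy value of a sum of independent games is the XOR of the component values.
Combined value = 0 ⊕ 1 ⊕ 1 = 0.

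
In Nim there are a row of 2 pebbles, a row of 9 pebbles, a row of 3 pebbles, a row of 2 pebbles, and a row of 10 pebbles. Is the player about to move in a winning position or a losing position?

Losing position

Compute the nim-sum pairwise:
2 ^ 9 = 11
11 ^ 3 = 8
8 ^ 2 = 10
10 ^ 10 = 0
The nim-sum is 0, so this is a P-position: the player to move is in a losing position under optimal play.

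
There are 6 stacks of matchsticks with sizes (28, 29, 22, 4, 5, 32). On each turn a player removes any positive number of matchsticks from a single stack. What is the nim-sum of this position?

In binary:
  011100  (28)
  011101  (29)
  010110  (22)
  000100  (4)
  000101  (5)
  100000  (32)
  ------
  110110  (54)

54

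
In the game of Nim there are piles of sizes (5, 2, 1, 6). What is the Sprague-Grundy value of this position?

0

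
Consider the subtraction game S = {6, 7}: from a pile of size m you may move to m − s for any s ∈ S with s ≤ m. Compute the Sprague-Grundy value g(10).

Compute g(0), g(1), … for moves {6, 7}:
g(0) = mex{} = 0
g(1) = mex{} = 0
g(2) = mex{} = 0
g(3) = mex{} = 0
g(4) = mex{} = 0
g(5) = mex{} = 0
g(6) = mex{0} = 1
g(7) = mex{0} = 1
g(8) = mex{0} = 1
g(9) = mex{0} = 1
g(10) = mex{0} = 1
So g(10) = 1.

1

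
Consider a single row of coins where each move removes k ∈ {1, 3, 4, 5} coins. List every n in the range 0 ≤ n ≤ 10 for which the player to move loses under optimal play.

0, 2, 8, 10

Grundy values for subtraction set {1, 3, 4, 5}:
g(0) = mex{} = 0
g(1) = mex{0} = 1
g(2) = mex{1} = 0
g(3) = mex{0} = 1
g(4) = mex{0,1} = 2
g(5) = mex{0,1,2} = 3
g(6) = mex{0,1,3} = 2
g(7) = mex{0,1,2} = 3
g(8) = mex{1,2,3} = 0
g(9) = mex{0,2,3} = 1
g(10) = mex{1,2,3} = 0
The P-positions (g = 0) in 0..10 are 0, 2, 8, 10.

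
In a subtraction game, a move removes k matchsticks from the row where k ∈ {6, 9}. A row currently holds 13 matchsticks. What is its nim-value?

Build the Grundy sequence with g(k) = mex{g(k−s) : s ∈ {6, 9}, s ≤ k}:
g(0) = mex{} = 0
g(1) = mex{} = 0
g(2) = mex{} = 0
g(3) = mex{} = 0
g(4) = mex{} = 0
g(5) = mex{} = 0
g(6) = mex{0} = 1
g(7) = mex{0} = 1
g(8) = mex{0} = 1
g(9) = mex{0} = 1
g(10) = mex{0} = 1
g(11) = mex{0} = 1
g(12) = mex{0,1} = 2
g(13) = mex{0,1} = 2
So g(13) = 2.

2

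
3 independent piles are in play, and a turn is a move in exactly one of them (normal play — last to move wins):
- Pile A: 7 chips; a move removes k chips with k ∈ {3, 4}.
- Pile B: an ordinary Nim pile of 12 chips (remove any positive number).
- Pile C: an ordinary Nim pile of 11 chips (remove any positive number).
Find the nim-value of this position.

7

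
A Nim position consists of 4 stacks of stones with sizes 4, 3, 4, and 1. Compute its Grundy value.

2

Nim-sum: 4 ^ 3 ^ 4 ^ 1 = 2.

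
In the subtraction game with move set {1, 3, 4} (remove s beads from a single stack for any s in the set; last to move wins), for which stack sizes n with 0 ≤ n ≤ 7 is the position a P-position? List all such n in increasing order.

0, 2, 7

Compute g(0), g(1), … for moves {1, 3, 4}:
g(0) = mex{} = 0
g(1) = mex{0} = 1
g(2) = mex{1} = 0
g(3) = mex{0} = 1
g(4) = mex{0,1} = 2
g(5) = mex{0,1,2} = 3
g(6) = mex{0,1,3} = 2
g(7) = mex{1,2} = 0
The P-positions (g = 0) in 0..7 are 0, 2, 7.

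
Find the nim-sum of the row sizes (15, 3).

12

Nim-sum: 15 ⊕ 3 = 12.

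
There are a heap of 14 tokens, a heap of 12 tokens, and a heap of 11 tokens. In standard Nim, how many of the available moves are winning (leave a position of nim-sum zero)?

3

Nim-sum: 14 ⊕ 12 ⊕ 11 = 9.
The overall nim-sum is X = 9. A heap of size p has a winning move iff p XOR X < p (reduce it to p XOR X).
  14: 14 XOR 9 = 7 < 14 — winning move (to 7).
  12: 12 XOR 9 = 5 < 12 — winning move (to 5).
  11: 11 XOR 9 = 2 < 11 — winning move (to 2).
That gives 3 winning moves.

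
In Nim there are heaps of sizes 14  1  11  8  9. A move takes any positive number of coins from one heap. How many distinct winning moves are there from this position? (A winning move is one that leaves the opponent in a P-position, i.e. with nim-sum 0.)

Compute the nim-sum pairwise:
14 XOR 1 = 15
15 XOR 11 = 4
4 XOR 8 = 12
12 XOR 9 = 5
The overall nim-sum is X = 5. A heap of size p has a winning move iff p XOR X < p (reduce it to p XOR X).
  14: 14 XOR 5 = 11 < 14 — winning move (to 11).
  1: 1 XOR 5 = 4 ≥ 1 — no move.
  11: 11 XOR 5 = 14 ≥ 11 — no move.
  8: 8 XOR 5 = 13 ≥ 8 — no move.
  9: 9 XOR 5 = 12 ≥ 9 — no move.
That gives 1 winning move.

1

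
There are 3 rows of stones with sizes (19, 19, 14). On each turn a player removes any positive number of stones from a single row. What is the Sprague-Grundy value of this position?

14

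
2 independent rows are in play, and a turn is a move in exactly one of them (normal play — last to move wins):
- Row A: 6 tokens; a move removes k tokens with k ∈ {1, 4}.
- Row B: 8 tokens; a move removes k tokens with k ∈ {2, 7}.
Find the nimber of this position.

3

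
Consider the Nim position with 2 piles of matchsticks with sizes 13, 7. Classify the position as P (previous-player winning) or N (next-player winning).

N-position

Write each in binary and XOR column by column:
  1101  (13)
  0111  (7)
  ----
  1010  (10)
The nim-sum is 10 ≠ 0, so this is an N-position: the player to move can win.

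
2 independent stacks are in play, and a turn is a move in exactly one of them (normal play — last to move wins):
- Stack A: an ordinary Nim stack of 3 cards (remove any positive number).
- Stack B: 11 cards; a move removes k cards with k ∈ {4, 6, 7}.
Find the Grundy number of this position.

3

Stack A is a plain Nim stack of size 3, so its Grundy value is 3.
For stack B, compute g(0), g(1), … with moves {4, 6, 7}:
g(0) = mex{} = 0
g(1) = mex{} = 0
g(2) = mex{} = 0
g(3) = mex{} = 0
g(4) = mex{0} = 1
g(5) = mex{0} = 1
g(6) = mex{0} = 1
g(7) = mex{0} = 1
g(8) = mex{0,1} = 2
g(9) = mex{0,1} = 2
g(10) = mex{0,1} = 2
g(11) = mex{1} = 0
So g(11) = 0.
By the Sprague-Grundy theorem, the Grundy value of a sum of independent games is the XOR of the component values.
Combined value = 3 XOR 0 = 3.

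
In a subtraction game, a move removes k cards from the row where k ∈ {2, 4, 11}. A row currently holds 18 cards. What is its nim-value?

2

Build the Grundy sequence with g(k) = mex{g(k−s) : s ∈ {2, 4, 11}, s ≤ k}:
k:     0  1  2  3  4  5  6  7  8  9 10 11 12 13 14 15 16 17 18
g(k):  0  0  1  1  2  2  0  0  1  1  2  2  3  0  0  1  1  2  2
So g(18) = 2.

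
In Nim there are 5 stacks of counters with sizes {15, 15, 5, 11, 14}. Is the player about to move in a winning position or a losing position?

Compute the nim-sum pairwise:
15 ^ 15 = 0
0 ^ 5 = 5
5 ^ 11 = 14
14 ^ 14 = 0
The nim-sum is 0, so this is a P-position: the player to move is in a losing position under optimal play.

Losing position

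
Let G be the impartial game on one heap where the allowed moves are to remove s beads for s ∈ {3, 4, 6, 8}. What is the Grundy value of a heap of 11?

0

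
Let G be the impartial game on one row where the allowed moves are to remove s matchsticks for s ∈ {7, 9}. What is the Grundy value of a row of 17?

0

Build the Grundy sequence with g(k) = mex{g(k−s) : s ∈ {7, 9}, s ≤ k}:
k:     0  1  2  3  4  5  6  7  8  9 10 11 12 13 14 15 16 17
g(k):  0  0  0  0  0  0  0  1  1  1  1  1  1  1  2  2  0  0
So g(17) = 0.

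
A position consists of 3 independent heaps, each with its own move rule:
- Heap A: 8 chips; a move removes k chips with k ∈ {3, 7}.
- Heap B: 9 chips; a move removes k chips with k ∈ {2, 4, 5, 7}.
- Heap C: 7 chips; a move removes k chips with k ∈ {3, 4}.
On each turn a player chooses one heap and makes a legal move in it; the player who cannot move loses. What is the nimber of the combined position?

Build the Grundy sequence for heap A with g(k) = mex{g(k−s) : s ∈ {3, 7}, s ≤ k}:
k:     0  1  2  3  4  5  6  7  8
g(k):  0  0  0  1  1  1  0  2  2
So g(8) = 2.
For heap B, compute g(0), g(1), … with moves {2, 4, 5, 7}:
k:     0  1  2  3  4  5  6  7  8  9
g(k):  0  0  1  1  2  2  3  3  4  0
So g(9) = 0.
Build the Grundy sequence for heap C with g(k) = mex{g(k−s) : s ∈ {3, 4}, s ≤ k}:
g(0) = mex{} = 0
g(1) = mex{} = 0
g(2) = mex{} = 0
g(3) = mex{0} = 1
g(4) = mex{0} = 1
g(5) = mex{0} = 1
g(6) = mex{0,1} = 2
g(7) = mex{1} = 0
So g(7) = 0.
The value of a disjunctive sum is the nim-sum of the parts.
Combined value = 2 XOR 0 XOR 0 = 2.

2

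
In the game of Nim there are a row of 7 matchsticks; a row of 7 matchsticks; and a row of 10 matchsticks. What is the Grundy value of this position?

10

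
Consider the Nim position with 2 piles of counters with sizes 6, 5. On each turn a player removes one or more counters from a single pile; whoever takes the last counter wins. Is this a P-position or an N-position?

N-position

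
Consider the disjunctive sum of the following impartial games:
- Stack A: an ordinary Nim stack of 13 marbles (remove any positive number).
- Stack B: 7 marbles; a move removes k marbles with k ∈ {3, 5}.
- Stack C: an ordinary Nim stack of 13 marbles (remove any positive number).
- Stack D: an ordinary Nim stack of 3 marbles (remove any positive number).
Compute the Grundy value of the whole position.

1

Stack A is a plain Nim stack of size 13, so its Grundy value is 13.
Grundy values for stack B (subtraction set {3, 5}):
g(0) = mex{} = 0
g(1) = mex{} = 0
g(2) = mex{} = 0
g(3) = mex{0} = 1
g(4) = mex{0} = 1
g(5) = mex{0} = 1
g(6) = mex{0,1} = 2
g(7) = mex{0,1} = 2
So g(7) = 2.
Stack C is a plain Nim stack of size 13, so its Grundy value is 13.
Stack D is a plain Nim stack of size 3, so its Grundy value is 3.
By the Sprague-Grundy theorem, the Grundy value of a sum of independent games is the XOR of the component values.
Combined value = 13 ⊕ 2 ⊕ 13 ⊕ 3 = 1.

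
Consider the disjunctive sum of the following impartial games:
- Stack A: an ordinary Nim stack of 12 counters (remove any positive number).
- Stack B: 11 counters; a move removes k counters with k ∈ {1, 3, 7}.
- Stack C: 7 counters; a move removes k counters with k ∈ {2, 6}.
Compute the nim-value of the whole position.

12

Stack A is a plain Nim stack of size 12, so its Grundy value is 12.
Build the Grundy sequence for stack B with g(k) = mex{g(k−s) : s ∈ {1, 3, 7}, s ≤ k}:
g(0) = mex{} = 0
g(1) = mex{0} = 1
g(2) = mex{1} = 0
g(3) = mex{0} = 1
g(4) = mex{1} = 0
g(5) = mex{0} = 1
g(6) = mex{1} = 0
g(7) = mex{0} = 1
g(8) = mex{1} = 0
g(9) = mex{0} = 1
g(10) = mex{1} = 0
g(11) = mex{0} = 1
So g(11) = 1.
For stack C, compute g(0), g(1), … with moves {2, 6}:
g(0) = mex{} = 0
g(1) = mex{} = 0
g(2) = mex{0} = 1
g(3) = mex{0} = 1
g(4) = mex{1} = 0
g(5) = mex{1} = 0
g(6) = mex{0} = 1
g(7) = mex{0} = 1
So g(7) = 1.
By the Sprague-Grundy theorem, the Grundy value of a sum of independent games is the XOR of the component values.
Combined value = 12 XOR 1 XOR 1 = 12.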